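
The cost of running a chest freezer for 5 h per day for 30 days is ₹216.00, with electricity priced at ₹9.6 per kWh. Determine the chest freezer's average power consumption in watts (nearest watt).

Energy = ₹216.00 ÷ ₹9.6/kWh = 22.5 kWh
Runtime = 5 h/day × 30 days = 150 h
Power = 22.5 kWh ÷ 150 h = 0.15 kW = 150 W

150 W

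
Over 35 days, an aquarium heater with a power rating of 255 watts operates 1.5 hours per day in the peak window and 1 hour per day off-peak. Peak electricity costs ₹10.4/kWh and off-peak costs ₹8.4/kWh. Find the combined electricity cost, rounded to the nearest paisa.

₹214.20

Peak energy = 0.255 kW × 1.5 h × 35 = 13.3875 kWh
Off-peak energy = 0.255 kW × 1 h × 35 = 8.925 kWh
Cost = 13.3875 × ₹10.4 + 8.925 × ₹8.4 = ₹139.23 + ₹74.97 = ₹214.20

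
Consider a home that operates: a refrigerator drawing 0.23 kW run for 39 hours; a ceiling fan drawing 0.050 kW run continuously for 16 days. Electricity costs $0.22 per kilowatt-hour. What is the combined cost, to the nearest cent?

refrigerator: 0.23 kW × 39 h = 8.97 kWh
ceiling fan: Runtime = 24 h × 16 = 384 h
ceiling fan: 0.05 kW × 384 h = 19.2 kWh
Total energy = 28.17 kWh
Cost = 28.17 × $0.22 = $6.20

$6.20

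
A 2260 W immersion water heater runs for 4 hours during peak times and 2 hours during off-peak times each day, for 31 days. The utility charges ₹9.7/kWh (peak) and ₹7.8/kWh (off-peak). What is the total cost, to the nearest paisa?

₹3811.26

Peak energy = 2.26 kW × 4 h × 31 = 280.24 kWh
Off-peak energy = 2.26 kW × 2 h × 31 = 140.12 kWh
Cost = 280.24 × ₹9.7 + 140.12 × ₹7.8 = ₹2718.328 + ₹1092.936 = ₹3811.26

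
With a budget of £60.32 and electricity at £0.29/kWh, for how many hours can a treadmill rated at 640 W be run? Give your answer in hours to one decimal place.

Energy available = £60.32 ÷ £0.29/kWh = 208 kWh
Hours = 208 kWh ÷ 0.64 kW = 325.0 h

325.0 h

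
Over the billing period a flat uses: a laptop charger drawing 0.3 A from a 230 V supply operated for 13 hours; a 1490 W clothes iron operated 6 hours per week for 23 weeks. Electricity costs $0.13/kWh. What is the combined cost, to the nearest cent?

$26.85

laptop charger: Power = 0.3 A × 230 V = 69 W = 0.069 kW
laptop charger: 0.069 kW × 13 h = 0.897 kWh
clothes iron: Runtime = 6 h/week × 23 weeks = 138 h
clothes iron: 1.49 kW × 138 h = 205.62 kWh
Total energy = 206.517 kWh
Cost = 206.517 × $0.13 = $26.85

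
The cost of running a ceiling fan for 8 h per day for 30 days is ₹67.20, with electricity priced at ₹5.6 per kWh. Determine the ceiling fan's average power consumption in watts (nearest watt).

50 W

Energy = ₹67.20 ÷ ₹5.6/kWh = 12 kWh
Runtime = 8 h/day × 30 days = 240 h
Power = 12 kWh ÷ 240 h = 0.05 kW = 50 W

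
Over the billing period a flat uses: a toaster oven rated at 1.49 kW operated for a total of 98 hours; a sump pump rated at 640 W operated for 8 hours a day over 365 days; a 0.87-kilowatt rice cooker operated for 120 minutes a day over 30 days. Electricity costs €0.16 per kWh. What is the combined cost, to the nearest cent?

€330.72

toaster oven: 1.49 kW × 98 h = 146.02 kWh
sump pump: Runtime = 8 h/day × 365 days = 2920 h
sump pump: 0.64 kW × 2920 h = 1868.8 kWh
rice cooker: Runtime = 120 min × 30 = 3600 min = 60 h
rice cooker: 0.87 kW × 60 h = 52.2 kWh
Total energy = 2067.02 kWh
Cost = 2067.02 × €0.16 = €330.72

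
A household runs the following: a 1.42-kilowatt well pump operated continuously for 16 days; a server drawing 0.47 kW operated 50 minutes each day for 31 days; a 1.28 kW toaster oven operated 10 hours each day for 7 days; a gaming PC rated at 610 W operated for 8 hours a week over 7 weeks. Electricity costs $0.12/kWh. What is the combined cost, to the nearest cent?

well pump: Runtime = 24 h × 16 = 384 h
well pump: 1.42 kW × 384 h = 545.28 kWh
server: Runtime = 50 min × 31 = 1550 min = 25.833333… h
server: 0.47 kW × 25.833333… h = 12.141666… kWh
toaster oven: Runtime = 10 h/day × 7 days = 70 h
toaster oven: 1.28 kW × 70 h = 89.6 kWh
gaming PC: Runtime = 8 h/week × 7 weeks = 56 h
gaming PC: 0.61 kW × 56 h = 34.16 kWh
Total energy = 681.181666… kWh
Cost = 681.181666… × $0.12 = $81.74

$81.74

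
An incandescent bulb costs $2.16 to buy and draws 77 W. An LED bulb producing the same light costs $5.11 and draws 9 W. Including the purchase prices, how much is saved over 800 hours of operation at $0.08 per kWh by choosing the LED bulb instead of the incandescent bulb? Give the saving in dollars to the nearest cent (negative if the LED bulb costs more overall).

incandescent bulb: $2.16 + (77/1000) kW × 800 h × $0.08 = $2.16 + $4.928 = $7.088
LED bulb: $5.11 + (9/1000) kW × 800 h × $0.08 = $5.11 + $0.576 = $5.686
Saving = $7.088 − $5.686 = $1.402 → $1.40

$1.40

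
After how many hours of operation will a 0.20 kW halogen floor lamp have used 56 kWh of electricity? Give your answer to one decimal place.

280.0 h

Hours = 56 kWh ÷ 0.2 kW = 280.0 h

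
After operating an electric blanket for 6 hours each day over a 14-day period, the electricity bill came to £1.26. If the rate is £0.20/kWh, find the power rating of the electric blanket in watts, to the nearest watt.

Energy = £1.26 ÷ £0.20/kWh = 6.3 kWh
Runtime = 6 h/day × 14 days = 84 h
Power = 6.3 kWh ÷ 84 h = 0.075 kW = 75 W

75 W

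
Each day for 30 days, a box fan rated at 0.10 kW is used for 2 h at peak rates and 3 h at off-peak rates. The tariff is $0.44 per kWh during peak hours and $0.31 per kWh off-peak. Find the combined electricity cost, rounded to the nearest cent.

Peak energy = 0.1 kW × 2 h × 30 = 6 kWh
Off-peak energy = 0.1 kW × 3 h × 30 = 9 kWh
Cost = 6 × $0.44 + 9 × $0.31 = $2.64 + $2.79 = $5.43

$5.43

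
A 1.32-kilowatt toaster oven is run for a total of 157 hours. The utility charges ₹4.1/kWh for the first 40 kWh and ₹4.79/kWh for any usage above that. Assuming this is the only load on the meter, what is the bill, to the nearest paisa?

₹965.08

Energy = 1.32 kW × 157 h = 207.24 kWh
Tier 1 (0–40 kWh): 40 × ₹4.1 = ₹164
Above 40 kWh: 167.24 × ₹4.79 = ₹801.0796
Bill = ₹965.08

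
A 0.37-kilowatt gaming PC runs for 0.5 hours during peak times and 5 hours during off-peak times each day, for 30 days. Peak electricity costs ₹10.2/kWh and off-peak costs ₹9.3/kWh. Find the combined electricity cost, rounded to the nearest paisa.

Peak energy = 0.37 kW × 0.5 h × 30 = 5.55 kWh
Off-peak energy = 0.37 kW × 5 h × 30 = 55.5 kWh
Cost = 5.55 × ₹10.2 + 55.5 × ₹9.3 = ₹56.61 + ₹516.15 = ₹572.76

₹572.76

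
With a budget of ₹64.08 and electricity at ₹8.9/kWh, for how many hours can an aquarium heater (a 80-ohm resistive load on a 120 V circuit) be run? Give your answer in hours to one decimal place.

40.0 h

Power = V²/R = 120²/80 = 180 W = 0.18 kW
Energy available = ₹64.08 ÷ ₹8.9/kWh = 7.2 kWh
Hours = 7.2 kWh ÷ 0.18 kW = 40.0 h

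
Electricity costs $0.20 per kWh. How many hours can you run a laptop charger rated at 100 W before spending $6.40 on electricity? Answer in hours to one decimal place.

Energy available = $6.40 ÷ $0.20/kWh = 32 kWh
Hours = 32 kWh ÷ 0.1 kW = 320.0 h

320.0 h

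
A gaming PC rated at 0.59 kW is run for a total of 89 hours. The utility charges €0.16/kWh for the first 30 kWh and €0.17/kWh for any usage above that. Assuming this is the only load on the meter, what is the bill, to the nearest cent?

Energy = 0.59 kW × 89 h = 52.51 kWh
Tier 1 (0–30 kWh): 30 × €0.16 = €4.8
Above 30 kWh: 22.51 × €0.17 = €3.8267
Bill = €8.63

€8.63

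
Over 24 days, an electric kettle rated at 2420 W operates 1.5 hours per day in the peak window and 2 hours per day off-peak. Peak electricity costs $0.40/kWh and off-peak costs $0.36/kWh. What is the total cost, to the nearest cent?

$76.67

Peak energy = 2.42 kW × 1.5 h × 24 = 87.12 kWh
Off-peak energy = 2.42 kW × 2 h × 24 = 116.16 kWh
Cost = 87.12 × $0.40 + 116.16 × $0.36 = $34.848 + $41.8176 = $76.67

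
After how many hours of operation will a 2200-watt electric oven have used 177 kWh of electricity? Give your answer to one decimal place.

80.5 h

Hours = 177 kWh ÷ 2.2 kW = 80.5 h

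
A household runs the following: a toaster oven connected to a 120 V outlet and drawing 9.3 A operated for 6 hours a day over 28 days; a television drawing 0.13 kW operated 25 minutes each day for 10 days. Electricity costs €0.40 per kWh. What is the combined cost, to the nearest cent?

toaster oven: Power = 9.3 A × 120 V = 1116 W = 1.116 kW
toaster oven: Runtime = 6 h/day × 28 days = 168 h
toaster oven: 1.116 kW × 168 h = 187.488 kWh
television: Runtime = 25 min × 10 = 250 min = 4.166666… h
television: 0.13 kW × 4.166666… h = 0.541666… kWh
Total energy = 188.029666… kWh
Cost = 188.029666… × €0.40 = €75.21

€75.21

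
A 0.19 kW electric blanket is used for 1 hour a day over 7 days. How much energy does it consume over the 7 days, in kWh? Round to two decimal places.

1.33 kWh

Runtime = 1 h/day × 7 days = 7 h
Energy = 0.19 kW × 7 h = 1.33 kWh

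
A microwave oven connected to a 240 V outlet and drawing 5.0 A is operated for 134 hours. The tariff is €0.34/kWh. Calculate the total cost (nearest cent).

€54.67

Power = 5.0 A × 240 V = 1200 W = 1.2 kW
Energy = 1.2 kW × 134 h = 160.8 kWh
Cost = 160.8 kWh × €0.34/kWh = €54.67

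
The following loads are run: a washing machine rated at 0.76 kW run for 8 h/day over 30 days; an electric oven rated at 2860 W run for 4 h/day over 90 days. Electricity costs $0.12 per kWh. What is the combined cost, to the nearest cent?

$145.44

washing machine: Runtime = 8 h/day × 30 days = 240 h
washing machine: 0.76 kW × 240 h = 182.4 kWh
electric oven: Runtime = 4 h/day × 90 days = 360 h
electric oven: 2.86 kW × 360 h = 1029.6 kWh
Total energy = 1212 kWh
Cost = 1212 × $0.12 = $145.44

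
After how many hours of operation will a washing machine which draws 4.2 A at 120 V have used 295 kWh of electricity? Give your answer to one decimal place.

585.3 h

Power = 4.2 A × 120 V = 504 W = 0.504 kW
Hours = 295 kWh ÷ 0.504 kW = 585.3 h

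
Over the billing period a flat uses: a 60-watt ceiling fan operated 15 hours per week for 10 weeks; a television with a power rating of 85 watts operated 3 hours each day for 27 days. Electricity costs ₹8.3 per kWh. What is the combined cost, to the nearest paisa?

₹131.85

ceiling fan: Runtime = 15 h/week × 10 weeks = 150 h
ceiling fan: 0.06 kW × 150 h = 9 kWh
television: Runtime = 3 h/day × 27 days = 81 h
television: 0.085 kW × 81 h = 6.885 kWh
Total energy = 15.885 kWh
Cost = 15.885 × ₹8.3 = ₹131.85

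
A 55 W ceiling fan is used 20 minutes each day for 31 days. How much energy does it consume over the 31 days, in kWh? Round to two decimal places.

Runtime = 20 min × 31 = 620 min = 10.333333… h
Energy = 0.055 kW × 10.333333… h = 0.568333… kWh ≈ 0.57 kWh

0.57 kWh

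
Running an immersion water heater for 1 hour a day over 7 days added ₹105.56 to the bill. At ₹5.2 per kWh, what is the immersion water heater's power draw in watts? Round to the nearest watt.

2900 W

Energy = ₹105.56 ÷ ₹5.2/kWh = 20.3 kWh
Runtime = 1 h/day × 7 days = 7 h
Power = 20.3 kWh ÷ 7 h = 2.9 kW = 2900 W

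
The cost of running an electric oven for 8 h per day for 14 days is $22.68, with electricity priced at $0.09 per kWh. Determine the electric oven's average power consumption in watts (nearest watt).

Energy = $22.68 ÷ $0.09/kWh = 252 kWh
Runtime = 8 h/day × 14 days = 112 h
Power = 252 kWh ÷ 112 h = 2.25 kW = 2250 W

2250 W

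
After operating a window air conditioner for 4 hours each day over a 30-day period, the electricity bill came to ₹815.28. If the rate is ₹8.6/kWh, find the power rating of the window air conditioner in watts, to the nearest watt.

Energy = ₹815.28 ÷ ₹8.6/kWh = 94.8 kWh
Runtime = 4 h/day × 30 days = 120 h
Power = 94.8 kWh ÷ 120 h = 0.79 kW = 790 W

790 W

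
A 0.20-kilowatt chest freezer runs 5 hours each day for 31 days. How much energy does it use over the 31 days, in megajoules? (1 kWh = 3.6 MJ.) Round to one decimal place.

111.6 MJ

Runtime = 5 h/day × 31 days = 155 h
Energy = 0.2 kW × 155 h = 31 kWh
= 31 × 3.6 MJ = 111.6 MJ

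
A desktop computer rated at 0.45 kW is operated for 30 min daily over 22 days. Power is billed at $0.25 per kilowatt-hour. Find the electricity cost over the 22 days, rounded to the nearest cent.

Runtime = 30 min × 22 = 660 min = 11 h
Energy = 0.45 kW × 11 h = 4.95 kWh
Cost = 4.95 kWh × $0.25/kWh = $1.24

$1.24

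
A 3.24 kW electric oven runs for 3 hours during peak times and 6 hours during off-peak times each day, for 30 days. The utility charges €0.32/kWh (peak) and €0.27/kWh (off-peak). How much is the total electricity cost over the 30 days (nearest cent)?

Peak energy = 3.24 kW × 3 h × 30 = 291.6 kWh
Off-peak energy = 3.24 kW × 6 h × 30 = 583.2 kWh
Cost = 291.6 × €0.32 + 583.2 × €0.27 = €93.312 + €157.464 = €250.78

€250.78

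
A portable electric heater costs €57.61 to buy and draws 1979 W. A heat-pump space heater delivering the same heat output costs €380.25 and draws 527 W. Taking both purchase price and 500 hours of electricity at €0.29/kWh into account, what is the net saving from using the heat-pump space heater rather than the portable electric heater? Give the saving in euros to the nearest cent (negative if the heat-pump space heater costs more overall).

-€112.10

portable electric heater: €57.61 + (1979/1000) kW × 500 h × €0.29 = €57.61 + €286.955 = €344.565
heat-pump space heater: €380.25 + (527/1000) kW × 500 h × €0.29 = €380.25 + €76.415 = €456.665
Saving = €344.565 − €456.665 = −€112.1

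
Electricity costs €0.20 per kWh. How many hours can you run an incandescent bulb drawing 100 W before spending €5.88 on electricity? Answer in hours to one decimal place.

Energy available = €5.88 ÷ €0.20/kWh = 29.4 kWh
Hours = 29.4 kWh ÷ 0.1 kW = 294.0 h

294.0 h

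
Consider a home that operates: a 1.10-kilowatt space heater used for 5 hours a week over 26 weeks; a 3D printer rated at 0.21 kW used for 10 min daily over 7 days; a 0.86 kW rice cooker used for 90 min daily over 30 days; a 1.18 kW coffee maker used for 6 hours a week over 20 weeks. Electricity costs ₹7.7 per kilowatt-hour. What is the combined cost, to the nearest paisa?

space heater: Runtime = 5 h/week × 26 weeks = 130 h
space heater: 1.1 kW × 130 h = 143 kWh
3D printer: Runtime = 10 min × 7 = 70 min = 1.166666… h
3D printer: 0.21 kW × 1.166666… h = 0.245 kWh
rice cooker: Runtime = 90 min × 30 = 2700 min = 45 h
rice cooker: 0.86 kW × 45 h = 38.7 kWh
coffee maker: Runtime = 6 h/week × 20 weeks = 120 h
coffee maker: 1.18 kW × 120 h = 141.6 kWh
Total energy = 323.545 kWh
Cost = 323.545 × ₹7.7 = ₹2491.30

₹2491.30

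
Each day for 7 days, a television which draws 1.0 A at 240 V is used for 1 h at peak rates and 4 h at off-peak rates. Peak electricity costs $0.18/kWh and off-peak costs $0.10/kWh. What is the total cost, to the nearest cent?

$0.97

Power = 1.0 A × 240 V = 240 W = 0.24 kW
Peak energy = 0.24 kW × 1 h × 7 = 1.68 kWh
Off-peak energy = 0.24 kW × 4 h × 7 = 6.72 kWh
Cost = 1.68 × $0.18 + 6.72 × $0.10 = $0.3024 + $0.672 = $0.97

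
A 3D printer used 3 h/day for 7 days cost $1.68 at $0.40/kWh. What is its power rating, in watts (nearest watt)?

Energy = $1.68 ÷ $0.40/kWh = 4.2 kWh
Runtime = 3 h/day × 7 days = 21 h
Power = 4.2 kWh ÷ 21 h = 0.2 kW = 200 W

200 W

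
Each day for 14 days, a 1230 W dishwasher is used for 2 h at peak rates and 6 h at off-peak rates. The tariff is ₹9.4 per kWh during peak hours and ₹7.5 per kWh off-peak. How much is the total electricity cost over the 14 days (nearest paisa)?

Peak energy = 1.23 kW × 2 h × 14 = 34.44 kWh
Off-peak energy = 1.23 kW × 6 h × 14 = 103.32 kWh
Cost = 34.44 × ₹9.4 + 103.32 × ₹7.5 = ₹323.736 + ₹774.9 = ₹1098.64

₹1098.64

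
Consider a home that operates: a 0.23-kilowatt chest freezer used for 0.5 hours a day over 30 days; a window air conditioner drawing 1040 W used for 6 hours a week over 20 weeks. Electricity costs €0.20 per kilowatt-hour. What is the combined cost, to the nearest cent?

chest freezer: Runtime = 0.5 h/day × 30 days = 15 h
chest freezer: 0.23 kW × 15 h = 3.45 kWh
window air conditioner: Runtime = 6 h/week × 20 weeks = 120 h
window air conditioner: 1.04 kW × 120 h = 124.8 kWh
Total energy = 128.25 kWh
Cost = 128.25 × €0.20 = €25.65

€25.65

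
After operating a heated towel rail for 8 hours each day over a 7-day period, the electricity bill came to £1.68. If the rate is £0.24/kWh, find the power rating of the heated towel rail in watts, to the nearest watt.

125 W

Energy = £1.68 ÷ £0.24/kWh = 7 kWh
Runtime = 8 h/day × 7 days = 56 h
Power = 7 kWh ÷ 56 h = 0.125 kW = 125 W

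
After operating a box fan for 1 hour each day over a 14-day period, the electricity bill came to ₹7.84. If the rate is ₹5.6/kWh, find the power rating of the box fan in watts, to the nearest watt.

Energy = ₹7.84 ÷ ₹5.6/kWh = 1.4 kWh
Runtime = 1 h/day × 14 days = 14 h
Power = 1.4 kWh ÷ 14 h = 0.1 kW = 100 W

100 W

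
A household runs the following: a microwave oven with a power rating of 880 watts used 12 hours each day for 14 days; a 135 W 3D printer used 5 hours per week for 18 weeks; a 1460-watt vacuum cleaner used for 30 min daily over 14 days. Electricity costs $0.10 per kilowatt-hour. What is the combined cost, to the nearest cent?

$17.02

microwave oven: Runtime = 12 h/day × 14 days = 168 h
microwave oven: 0.88 kW × 168 h = 147.84 kWh
3D printer: Runtime = 5 h/week × 18 weeks = 90 h
3D printer: 0.135 kW × 90 h = 12.15 kWh
vacuum cleaner: Runtime = 30 min × 14 = 420 min = 7 h
vacuum cleaner: 1.46 kW × 7 h = 10.22 kWh
Total energy = 170.21 kWh
Cost = 170.21 × $0.10 = $17.02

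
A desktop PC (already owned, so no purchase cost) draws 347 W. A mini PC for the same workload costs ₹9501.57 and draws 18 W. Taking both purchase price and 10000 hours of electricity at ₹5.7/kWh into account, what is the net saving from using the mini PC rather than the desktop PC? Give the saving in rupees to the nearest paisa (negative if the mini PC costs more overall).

desktop PC: ₹0.00 + (347/1000) kW × 10000 h × ₹5.7 = ₹0.00 + ₹19779 = ₹19779
mini PC: ₹9501.57 + (18/1000) kW × 10000 h × ₹5.7 = ₹9501.57 + ₹1026 = ₹10527.57
Saving = ₹19779 − ₹10527.57 = ₹9251.43

₹9251.43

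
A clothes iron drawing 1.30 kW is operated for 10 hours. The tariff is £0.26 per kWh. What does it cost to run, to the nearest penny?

£3.38

Energy = 1.3 kW × 10 h = 13 kWh
Cost = 13 kWh × £0.26/kWh = £3.38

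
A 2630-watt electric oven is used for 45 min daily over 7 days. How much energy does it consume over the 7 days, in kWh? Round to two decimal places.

13.81 kWh

Runtime = 45 min × 7 = 315 min = 5.25 h
Energy = 2.63 kW × 5.25 h = 13.8075 kWh ≈ 13.81 kWh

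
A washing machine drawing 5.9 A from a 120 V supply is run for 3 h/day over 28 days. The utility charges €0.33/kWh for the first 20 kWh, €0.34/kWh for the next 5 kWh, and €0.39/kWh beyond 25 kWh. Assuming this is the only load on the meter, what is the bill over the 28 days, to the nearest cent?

€21.74

Power = 5.9 A × 120 V = 708 W = 0.708 kW
Runtime = 3 h/day × 28 days = 84 h
Energy = 0.708 kW × 84 h = 59.472 kWh
Tier 1 (0–20 kWh): 20 × €0.33 = €6.6
Tier 2 (20–25 kWh): 5 × €0.34 = €1.7
Above 25 kWh: 34.472 × €0.39 = €13.44408
Bill = €21.74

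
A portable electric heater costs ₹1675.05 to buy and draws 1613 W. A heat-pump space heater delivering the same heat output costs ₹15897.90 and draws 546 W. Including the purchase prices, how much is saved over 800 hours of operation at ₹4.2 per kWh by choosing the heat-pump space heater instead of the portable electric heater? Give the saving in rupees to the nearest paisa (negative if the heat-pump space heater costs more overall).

-₹10637.73

portable electric heater: ₹1675.05 + (1613/1000) kW × 800 h × ₹4.2 = ₹1675.05 + ₹5419.68 = ₹7094.73
heat-pump space heater: ₹15897.90 + (546/1000) kW × 800 h × ₹4.2 = ₹15897.90 + ₹1834.56 = ₹17732.46
Saving = ₹7094.73 − ₹17732.46 = −₹10637.73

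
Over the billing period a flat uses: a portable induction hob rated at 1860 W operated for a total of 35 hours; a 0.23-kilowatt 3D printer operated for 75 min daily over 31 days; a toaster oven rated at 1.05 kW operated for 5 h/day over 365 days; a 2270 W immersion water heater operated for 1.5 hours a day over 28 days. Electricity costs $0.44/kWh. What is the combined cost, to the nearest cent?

$917.67

portable induction hob: 1.86 kW × 35 h = 65.1 kWh
3D printer: Runtime = 75 min × 31 = 2325 min = 38.75 h
3D printer: 0.23 kW × 38.75 h = 8.9125 kWh
toaster oven: Runtime = 5 h/day × 365 days = 1825 h
toaster oven: 1.05 kW × 1825 h = 1916.25 kWh
immersion water heater: Runtime = 1.5 h/day × 28 days = 42 h
immersion water heater: 2.27 kW × 42 h = 95.34 kWh
Total energy = 2085.6025 kWh
Cost = 2085.6025 × $0.44 = $917.67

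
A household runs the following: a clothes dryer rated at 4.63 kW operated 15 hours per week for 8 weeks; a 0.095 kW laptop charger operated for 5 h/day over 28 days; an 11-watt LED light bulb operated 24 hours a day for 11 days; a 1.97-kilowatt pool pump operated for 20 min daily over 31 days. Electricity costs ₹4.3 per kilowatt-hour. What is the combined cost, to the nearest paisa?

₹2546.29

clothes dryer: Runtime = 15 h/week × 8 weeks = 120 h
clothes dryer: 4.63 kW × 120 h = 555.6 kWh
laptop charger: Runtime = 5 h/day × 28 days = 140 h
laptop charger: 0.095 kW × 140 h = 13.3 kWh
LED light bulb: Runtime = 24 h × 11 = 264 h
LED light bulb: 0.011 kW × 264 h = 2.904 kWh
pool pump: Runtime = 20 min × 31 = 620 min = 10.333333… h
pool pump: 1.97 kW × 10.333333… h = 20.356666… kWh
Total energy = 592.160666… kWh
Cost = 592.160666… × ₹4.3 = ₹2546.29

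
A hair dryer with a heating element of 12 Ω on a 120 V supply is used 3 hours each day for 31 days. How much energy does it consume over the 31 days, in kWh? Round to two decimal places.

111.60 kWh

Power = V²/R = 120²/12 = 1200 W = 1.2 kW
Runtime = 3 h/day × 31 days = 93 h
Energy = 1.2 kW × 93 h = 111.6 kWh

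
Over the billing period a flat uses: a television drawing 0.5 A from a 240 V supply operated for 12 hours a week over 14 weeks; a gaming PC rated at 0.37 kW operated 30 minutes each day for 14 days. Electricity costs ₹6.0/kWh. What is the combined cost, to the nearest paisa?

television: Power = 0.5 A × 240 V = 120 W = 0.12 kW
television: Runtime = 12 h/week × 14 weeks = 168 h
television: 0.12 kW × 168 h = 20.16 kWh
gaming PC: Runtime = 30 min × 14 = 420 min = 7 h
gaming PC: 0.37 kW × 7 h = 2.59 kWh
Total energy = 22.75 kWh
Cost = 22.75 × ₹6.0 = ₹136.50

₹136.50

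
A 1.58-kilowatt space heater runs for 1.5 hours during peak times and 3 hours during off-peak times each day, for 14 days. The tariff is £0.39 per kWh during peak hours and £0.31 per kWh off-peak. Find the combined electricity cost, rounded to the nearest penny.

Peak energy = 1.58 kW × 1.5 h × 14 = 33.18 kWh
Off-peak energy = 1.58 kW × 3 h × 14 = 66.36 kWh
Cost = 33.18 × £0.39 + 66.36 × £0.31 = £12.9402 + £20.5716 = £33.51

£33.51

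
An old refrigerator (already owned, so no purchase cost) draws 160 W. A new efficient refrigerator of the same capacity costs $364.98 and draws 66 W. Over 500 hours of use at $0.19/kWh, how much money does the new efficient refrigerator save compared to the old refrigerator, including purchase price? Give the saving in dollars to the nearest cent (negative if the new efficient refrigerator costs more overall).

-$356.05

old refrigerator: $0.00 + (160/1000) kW × 500 h × $0.19 = $0.00 + $15.2 = $15.2
new efficient refrigerator: $364.98 + (66/1000) kW × 500 h × $0.19 = $364.98 + $6.27 = $371.25
Saving = $15.2 − $371.25 = −$356.05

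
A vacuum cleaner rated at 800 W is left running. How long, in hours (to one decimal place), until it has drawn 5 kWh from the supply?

Hours = 5 kWh ÷ 0.8 kW = 6.3 h

6.3 h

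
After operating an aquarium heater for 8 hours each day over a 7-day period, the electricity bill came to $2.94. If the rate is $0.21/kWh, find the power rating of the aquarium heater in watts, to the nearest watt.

250 W

Energy = $2.94 ÷ $0.21/kWh = 14 kWh
Runtime = 8 h/day × 7 days = 56 h
Power = 14 kWh ÷ 56 h = 0.25 kW = 250 W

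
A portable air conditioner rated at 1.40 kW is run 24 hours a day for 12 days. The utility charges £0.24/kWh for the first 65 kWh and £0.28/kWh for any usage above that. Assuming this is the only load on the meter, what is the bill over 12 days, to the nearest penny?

£110.30

Runtime = 24 h × 12 = 288 h
Energy = 1.4 kW × 288 h = 403.2 kWh
Tier 1 (0–65 kWh): 65 × £0.24 = £15.6
Above 65 kWh: 338.2 × £0.28 = £94.696
Bill = £110.30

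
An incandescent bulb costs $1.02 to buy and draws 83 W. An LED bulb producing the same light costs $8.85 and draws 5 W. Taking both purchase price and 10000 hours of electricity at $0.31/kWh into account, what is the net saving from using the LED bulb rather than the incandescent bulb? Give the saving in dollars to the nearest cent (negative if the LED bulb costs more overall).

incandescent bulb: $1.02 + (83/1000) kW × 10000 h × $0.31 = $1.02 + $257.3 = $258.32
LED bulb: $8.85 + (5/1000) kW × 10000 h × $0.31 = $8.85 + $15.5 = $24.35
Saving = $258.32 − $24.35 = $233.97

$233.97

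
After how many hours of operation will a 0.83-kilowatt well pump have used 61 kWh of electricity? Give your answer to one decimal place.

Hours = 61 kWh ÷ 0.83 kW = 73.5 h

73.5 h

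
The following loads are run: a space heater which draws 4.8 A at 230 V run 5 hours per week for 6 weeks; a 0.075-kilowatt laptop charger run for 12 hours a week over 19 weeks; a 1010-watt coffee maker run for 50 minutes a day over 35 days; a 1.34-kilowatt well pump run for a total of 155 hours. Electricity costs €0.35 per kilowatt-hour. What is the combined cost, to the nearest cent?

€100.58

space heater: Power = 4.8 A × 230 V = 1104 W = 1.104 kW
space heater: Runtime = 5 h/week × 6 weeks = 30 h
space heater: 1.104 kW × 30 h = 33.12 kWh
laptop charger: Runtime = 12 h/week × 19 weeks = 228 h
laptop charger: 0.075 kW × 228 h = 17.1 kWh
coffee maker: Runtime = 50 min × 35 = 1750 min = 29.166666… h
coffee maker: 1.01 kW × 29.166666… h = 29.458333… kWh
well pump: 1.34 kW × 155 h = 207.7 kWh
Total energy = 287.378333… kWh
Cost = 287.378333… × €0.35 = €100.58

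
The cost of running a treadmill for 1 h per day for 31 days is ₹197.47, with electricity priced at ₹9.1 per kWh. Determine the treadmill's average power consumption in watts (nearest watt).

Energy = ₹197.47 ÷ ₹9.1/kWh = 21.7 kWh
Runtime = 1 h/day × 31 days = 31 h
Power = 21.7 kWh ÷ 31 h = 0.7 kW = 700 W

700 W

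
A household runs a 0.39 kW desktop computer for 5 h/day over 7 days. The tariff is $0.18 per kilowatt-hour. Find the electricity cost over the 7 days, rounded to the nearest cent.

$2.46

Runtime = 5 h/day × 7 days = 35 h
Energy = 0.39 kW × 35 h = 13.65 kWh
Cost = 13.65 kWh × $0.18/kWh = $2.46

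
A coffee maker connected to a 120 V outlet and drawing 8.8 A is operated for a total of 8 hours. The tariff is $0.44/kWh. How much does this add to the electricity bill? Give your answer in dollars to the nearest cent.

$3.72

Power = 8.8 A × 120 V = 1056 W = 1.056 kW
Energy = 1.056 kW × 8 h = 8.448 kWh
Cost = 8.448 kWh × $0.44/kWh = $3.72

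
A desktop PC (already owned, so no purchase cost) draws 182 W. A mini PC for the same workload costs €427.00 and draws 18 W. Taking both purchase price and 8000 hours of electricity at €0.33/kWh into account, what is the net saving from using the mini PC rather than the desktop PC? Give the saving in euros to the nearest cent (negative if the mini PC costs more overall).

€5.96

desktop PC: €0.00 + (182/1000) kW × 8000 h × €0.33 = €0.00 + €480.48 = €480.48
mini PC: €427.00 + (18/1000) kW × 8000 h × €0.33 = €427.00 + €47.52 = €474.52
Saving = €480.48 − €474.52 = €5.96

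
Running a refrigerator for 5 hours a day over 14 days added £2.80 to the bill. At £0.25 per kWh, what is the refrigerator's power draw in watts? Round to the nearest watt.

160 W

Energy = £2.80 ÷ £0.25/kWh = 11.2 kWh
Runtime = 5 h/day × 14 days = 70 h
Power = 11.2 kWh ÷ 70 h = 0.16 kW = 160 W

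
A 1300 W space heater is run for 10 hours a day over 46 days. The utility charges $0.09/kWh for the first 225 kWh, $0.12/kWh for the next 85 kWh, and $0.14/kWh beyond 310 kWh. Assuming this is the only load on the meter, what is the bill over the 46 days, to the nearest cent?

$70.77

Runtime = 10 h/day × 46 days = 460 h
Energy = 1.3 kW × 460 h = 598 kWh
Tier 1 (0–225 kWh): 225 × $0.09 = $20.25
Tier 2 (225–310 kWh): 85 × $0.12 = $10.2
Above 310 kWh: 288 × $0.14 = $40.32
Bill = $70.77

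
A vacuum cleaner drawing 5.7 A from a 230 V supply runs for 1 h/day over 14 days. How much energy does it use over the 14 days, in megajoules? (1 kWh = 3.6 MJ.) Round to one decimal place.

Power = 5.7 A × 230 V = 1311 W = 1.311 kW
Runtime = 1 h/day × 14 days = 14 h
Energy = 1.311 kW × 14 h = 18.354 kWh
= 18.354 × 3.6 MJ = 66.1 MJ

66.1 MJ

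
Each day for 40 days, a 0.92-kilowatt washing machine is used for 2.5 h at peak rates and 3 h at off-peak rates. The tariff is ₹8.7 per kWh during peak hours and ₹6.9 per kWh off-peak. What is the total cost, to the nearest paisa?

₹1562.16

Peak energy = 0.92 kW × 2.5 h × 40 = 92 kWh
Off-peak energy = 0.92 kW × 3 h × 40 = 110.4 kWh
Cost = 92 × ₹8.7 + 110.4 × ₹6.9 = ₹800.4 + ₹761.76 = ₹1562.16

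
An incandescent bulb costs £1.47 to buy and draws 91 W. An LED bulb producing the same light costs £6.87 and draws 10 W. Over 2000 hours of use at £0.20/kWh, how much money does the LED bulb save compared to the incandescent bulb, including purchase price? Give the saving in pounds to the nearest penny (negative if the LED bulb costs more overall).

£27.00

incandescent bulb: £1.47 + (91/1000) kW × 2000 h × £0.20 = £1.47 + £36.4 = £37.87
LED bulb: £6.87 + (10/1000) kW × 2000 h × £0.20 = £6.87 + £4 = £10.87
Saving = £37.87 − £10.87 = £27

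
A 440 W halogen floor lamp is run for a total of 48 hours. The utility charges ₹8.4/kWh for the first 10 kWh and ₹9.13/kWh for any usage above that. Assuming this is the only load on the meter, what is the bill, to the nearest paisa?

Energy = 0.44 kW × 48 h = 21.12 kWh
Tier 1 (0–10 kWh): 10 × ₹8.4 = ₹84
Above 10 kWh: 11.12 × ₹9.13 = ₹101.5256
Bill = ₹185.53

₹185.53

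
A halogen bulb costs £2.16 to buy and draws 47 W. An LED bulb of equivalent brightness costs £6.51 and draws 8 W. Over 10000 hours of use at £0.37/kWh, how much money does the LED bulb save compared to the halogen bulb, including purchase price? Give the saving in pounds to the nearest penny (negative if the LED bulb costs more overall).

halogen bulb: £2.16 + (47/1000) kW × 10000 h × £0.37 = £2.16 + £173.9 = £176.06
LED bulb: £6.51 + (8/1000) kW × 10000 h × £0.37 = £6.51 + £29.6 = £36.11
Saving = £176.06 − £36.11 = £139.95

£139.95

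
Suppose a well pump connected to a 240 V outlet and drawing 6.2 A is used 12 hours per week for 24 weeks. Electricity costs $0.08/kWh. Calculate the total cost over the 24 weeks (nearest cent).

$34.28

Power = 6.2 A × 240 V = 1488 W = 1.488 kW
Runtime = 12 h/week × 24 weeks = 288 h
Energy = 1.488 kW × 288 h = 428.544 kWh
Cost = 428.544 kWh × $0.08/kWh = $34.28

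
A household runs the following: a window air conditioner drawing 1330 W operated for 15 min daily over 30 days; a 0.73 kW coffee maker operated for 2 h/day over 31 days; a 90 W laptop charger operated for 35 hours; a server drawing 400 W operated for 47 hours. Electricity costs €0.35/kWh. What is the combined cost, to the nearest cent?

€27.01

window air conditioner: Runtime = 15 min × 30 = 450 min = 7.5 h
window air conditioner: 1.33 kW × 7.5 h = 9.975 kWh
coffee maker: Runtime = 2 h/day × 31 days = 62 h
coffee maker: 0.73 kW × 62 h = 45.26 kWh
laptop charger: 0.09 kW × 35 h = 3.15 kWh
server: 0.4 kW × 47 h = 18.8 kWh
Total energy = 77.185 kWh
Cost = 77.185 × €0.35 = €27.01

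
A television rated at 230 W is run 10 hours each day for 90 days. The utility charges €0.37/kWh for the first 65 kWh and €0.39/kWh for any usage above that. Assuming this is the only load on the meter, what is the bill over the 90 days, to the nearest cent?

€79.43

Runtime = 10 h/day × 90 days = 900 h
Energy = 0.23 kW × 900 h = 207 kWh
Tier 1 (0–65 kWh): 65 × €0.37 = €24.05
Above 65 kWh: 142 × €0.39 = €55.38
Bill = €79.43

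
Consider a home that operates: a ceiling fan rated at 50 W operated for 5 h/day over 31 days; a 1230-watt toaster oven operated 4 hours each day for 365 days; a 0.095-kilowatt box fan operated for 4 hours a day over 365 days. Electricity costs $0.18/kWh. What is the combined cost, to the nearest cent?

$349.61

ceiling fan: Runtime = 5 h/day × 31 days = 155 h
ceiling fan: 0.05 kW × 155 h = 7.75 kWh
toaster oven: Runtime = 4 h/day × 365 days = 1460 h
toaster oven: 1.23 kW × 1460 h = 1795.8 kWh
box fan: Runtime = 4 h/day × 365 days = 1460 h
box fan: 0.095 kW × 1460 h = 138.7 kWh
Total energy = 1942.25 kWh
Cost = 1942.25 × $0.18 = $349.61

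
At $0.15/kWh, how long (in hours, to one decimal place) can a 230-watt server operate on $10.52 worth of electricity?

Energy available = $10.52 ÷ $0.15/kWh = 70.1333 kWh
Hours = 70.1333 kWh ÷ 0.23 kW = 304.9 h

304.9 h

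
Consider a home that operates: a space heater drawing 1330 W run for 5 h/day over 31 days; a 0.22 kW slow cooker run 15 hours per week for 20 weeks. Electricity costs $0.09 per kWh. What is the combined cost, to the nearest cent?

$24.49

space heater: Runtime = 5 h/day × 31 days = 155 h
space heater: 1.33 kW × 155 h = 206.15 kWh
slow cooker: Runtime = 15 h/week × 20 weeks = 300 h
slow cooker: 0.22 kW × 300 h = 66 kWh
Total energy = 272.15 kWh
Cost = 272.15 × $0.09 = $24.49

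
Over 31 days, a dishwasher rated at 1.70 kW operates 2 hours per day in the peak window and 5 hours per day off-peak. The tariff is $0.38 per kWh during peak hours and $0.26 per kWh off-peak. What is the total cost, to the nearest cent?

Peak energy = 1.7 kW × 2 h × 31 = 105.4 kWh
Off-peak energy = 1.7 kW × 5 h × 31 = 263.5 kWh
Cost = 105.4 × $0.38 + 263.5 × $0.26 = $40.052 + $68.51 = $108.56

$108.56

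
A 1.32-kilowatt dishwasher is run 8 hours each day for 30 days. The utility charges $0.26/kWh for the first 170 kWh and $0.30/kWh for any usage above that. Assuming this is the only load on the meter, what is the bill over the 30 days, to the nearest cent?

$88.24

Runtime = 8 h/day × 30 days = 240 h
Energy = 1.32 kW × 240 h = 316.8 kWh
Tier 1 (0–170 kWh): 170 × $0.26 = $44.2
Above 170 kWh: 146.8 × $0.30 = $44.04
Bill = $88.24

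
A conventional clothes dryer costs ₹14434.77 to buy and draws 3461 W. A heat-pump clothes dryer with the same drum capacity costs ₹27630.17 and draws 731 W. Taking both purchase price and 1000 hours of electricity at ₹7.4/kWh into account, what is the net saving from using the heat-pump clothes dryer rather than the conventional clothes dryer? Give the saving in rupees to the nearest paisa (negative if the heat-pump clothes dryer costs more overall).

conventional clothes dryer: ₹14434.77 + (3461/1000) kW × 1000 h × ₹7.4 = ₹14434.77 + ₹25611.4 = ₹40046.17
heat-pump clothes dryer: ₹27630.17 + (731/1000) kW × 1000 h × ₹7.4 = ₹27630.17 + ₹5409.4 = ₹33039.57
Saving = ₹40046.17 − ₹33039.57 = ₹7006.6

₹7006.60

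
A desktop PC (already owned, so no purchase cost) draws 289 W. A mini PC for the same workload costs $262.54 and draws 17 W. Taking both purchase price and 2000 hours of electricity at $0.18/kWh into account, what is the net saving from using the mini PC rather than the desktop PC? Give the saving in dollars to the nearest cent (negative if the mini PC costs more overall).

-$164.62

desktop PC: $0.00 + (289/1000) kW × 2000 h × $0.18 = $0.00 + $104.04 = $104.04
mini PC: $262.54 + (17/1000) kW × 2000 h × $0.18 = $262.54 + $6.12 = $268.66
Saving = $104.04 − $268.66 = −$164.62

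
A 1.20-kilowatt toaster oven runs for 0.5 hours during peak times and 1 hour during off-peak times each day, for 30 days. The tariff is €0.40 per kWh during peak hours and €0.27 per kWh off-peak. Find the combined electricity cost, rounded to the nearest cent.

Peak energy = 1.2 kW × 0.5 h × 30 = 18 kWh
Off-peak energy = 1.2 kW × 1 h × 30 = 36 kWh
Cost = 18 × €0.40 + 36 × €0.27 = €7.2 + €9.72 = €16.92

€16.92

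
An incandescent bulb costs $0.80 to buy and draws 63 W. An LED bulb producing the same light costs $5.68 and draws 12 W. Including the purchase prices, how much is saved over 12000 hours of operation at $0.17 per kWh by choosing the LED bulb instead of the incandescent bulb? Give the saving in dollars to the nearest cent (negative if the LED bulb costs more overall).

$99.16

incandescent bulb: $0.80 + (63/1000) kW × 12000 h × $0.17 = $0.80 + $128.52 = $129.32
LED bulb: $5.68 + (12/1000) kW × 12000 h × $0.17 = $5.68 + $24.48 = $30.16
Saving = $129.32 − $30.16 = $99.16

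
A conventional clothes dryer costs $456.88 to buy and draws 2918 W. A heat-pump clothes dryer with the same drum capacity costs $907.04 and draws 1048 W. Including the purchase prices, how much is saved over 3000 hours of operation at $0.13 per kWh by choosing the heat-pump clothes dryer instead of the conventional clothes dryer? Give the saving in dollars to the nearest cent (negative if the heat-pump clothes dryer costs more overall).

$279.14

conventional clothes dryer: $456.88 + (2918/1000) kW × 3000 h × $0.13 = $456.88 + $1138.02 = $1594.9
heat-pump clothes dryer: $907.04 + (1048/1000) kW × 3000 h × $0.13 = $907.04 + $408.72 = $1315.76
Saving = $1594.9 − $1315.76 = $279.14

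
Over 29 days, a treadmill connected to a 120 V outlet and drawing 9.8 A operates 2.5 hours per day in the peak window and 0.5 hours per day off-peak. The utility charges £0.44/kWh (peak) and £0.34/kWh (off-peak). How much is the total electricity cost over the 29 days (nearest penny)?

Power = 9.8 A × 120 V = 1176 W = 1.176 kW
Peak energy = 1.176 kW × 2.5 h × 29 = 85.26 kWh
Off-peak energy = 1.176 kW × 0.5 h × 29 = 17.052 kWh
Cost = 85.26 × £0.44 + 17.052 × £0.34 = £37.5144 + £5.79768 = £43.31

£43.31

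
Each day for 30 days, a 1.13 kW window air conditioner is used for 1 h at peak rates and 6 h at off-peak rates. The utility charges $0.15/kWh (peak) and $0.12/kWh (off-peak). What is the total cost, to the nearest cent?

$29.49

Peak energy = 1.13 kW × 1 h × 30 = 33.9 kWh
Off-peak energy = 1.13 kW × 6 h × 30 = 203.4 kWh
Cost = 33.9 × $0.15 + 203.4 × $0.12 = $5.085 + $24.408 = $29.49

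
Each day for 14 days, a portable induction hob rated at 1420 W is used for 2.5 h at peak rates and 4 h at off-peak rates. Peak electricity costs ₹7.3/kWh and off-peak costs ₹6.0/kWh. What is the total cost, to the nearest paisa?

Peak energy = 1.42 kW × 2.5 h × 14 = 49.7 kWh
Off-peak energy = 1.42 kW × 4 h × 14 = 79.52 kWh
Cost = 49.7 × ₹7.3 + 79.52 × ₹6.0 = ₹362.81 + ₹477.12 = ₹839.93

₹839.93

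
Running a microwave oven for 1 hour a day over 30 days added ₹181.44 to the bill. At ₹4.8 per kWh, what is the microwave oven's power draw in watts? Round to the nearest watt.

Energy = ₹181.44 ÷ ₹4.8/kWh = 37.8 kWh
Runtime = 1 h/day × 30 days = 30 h
Power = 37.8 kWh ÷ 30 h = 1.26 kW = 1260 W

1260 W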